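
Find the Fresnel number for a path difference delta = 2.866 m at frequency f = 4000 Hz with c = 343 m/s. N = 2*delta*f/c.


N = 2*delta*f/c = 2*delta/lambda, where lambda = c/f
lambda = 343 / 4000 = 0.08575 m
N = 2 * 2.866 / 0.08575 = 66.845


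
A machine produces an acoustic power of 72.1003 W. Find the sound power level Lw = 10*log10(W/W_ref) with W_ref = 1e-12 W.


W / W_ref = 72.1003 / 1e-12 = 7.21003e+13
Lw = 10 * log10(7.21003e+13) = 138.58 dB


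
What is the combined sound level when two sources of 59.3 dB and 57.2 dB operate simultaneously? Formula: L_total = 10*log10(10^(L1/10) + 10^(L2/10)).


10^(59.3/10) = 851138
10^(57.2/10) = 524807
Sum = 851138 + 524807 = 1.37594e+06
L_total = 10*log10(1.37594e+06) = 61.386 dB


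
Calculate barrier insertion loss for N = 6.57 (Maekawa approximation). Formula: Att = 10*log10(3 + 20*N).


3 + 20*N = 3 + 20*6.57 = 134.4
Att = 10*log10(134.4) = 21.284 dB


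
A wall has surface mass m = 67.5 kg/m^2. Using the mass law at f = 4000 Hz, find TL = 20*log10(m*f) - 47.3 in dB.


m * f = 67.5 * 4000 = 270000
20*log10(270000) = 108.627 dB
TL = 108.627 - 47.3 = 61.327 dB


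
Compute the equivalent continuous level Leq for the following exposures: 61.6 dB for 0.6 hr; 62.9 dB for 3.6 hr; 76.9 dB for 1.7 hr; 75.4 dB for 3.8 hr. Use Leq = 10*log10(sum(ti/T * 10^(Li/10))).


T_total = 0.6 + 3.6 + 1.7 + 3.8 = 9.7 hr
(0.6/9.7) * 10^(61.6/10) = 89408.6
(3.6/9.7) * 10^(62.9/10) = 723654
(1.7/9.7) * 10^(76.9/10) = 8.58375e+06
(3.8/9.7) * 10^(75.4/10) = 1.35835e+07
Sum = 89408.6 + 723654 + 8.58375e+06 + 1.35835e+07 = 2.29803e+07
Leq = 10*log10(2.29803e+07) = 73.614 dB


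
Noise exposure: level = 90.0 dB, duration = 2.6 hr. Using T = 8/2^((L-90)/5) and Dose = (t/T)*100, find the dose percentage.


T_allowed = 8 / 2^((90.0 - 90)/5) = 8 hr
Dose = 2.6 / 8 * 100 = 32.5 %


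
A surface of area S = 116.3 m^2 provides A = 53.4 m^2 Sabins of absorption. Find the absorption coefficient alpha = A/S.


Absorption coefficient = absorbed power / incident power
alpha = A / S = 53.4 / 116.3 = 0.45916


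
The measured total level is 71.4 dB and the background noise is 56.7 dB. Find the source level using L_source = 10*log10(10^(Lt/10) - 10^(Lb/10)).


10^(71.4/10) = 1.38038e+07
10^(56.7/10) = 467735
Difference = 1.38038e+07 - 467735 = 1.33361e+07
L_source = 10*log10(1.33361e+07) = 71.25 dB


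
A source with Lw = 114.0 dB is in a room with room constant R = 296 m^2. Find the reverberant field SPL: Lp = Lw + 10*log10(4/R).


4/R = 4/296 = 0.0135135
Lp = 114.0 + 10*log10(0.0135135) = 95.308 dB


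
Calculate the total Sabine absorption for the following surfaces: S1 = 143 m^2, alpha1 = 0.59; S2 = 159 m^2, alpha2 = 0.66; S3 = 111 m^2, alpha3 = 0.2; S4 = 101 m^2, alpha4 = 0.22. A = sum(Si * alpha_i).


143 * 0.59 = 84.37
159 * 0.66 = 104.94
111 * 0.2 = 22.2
101 * 0.22 = 22.22
A_total = 84.37 + 104.94 + 22.2 + 22.22 = 233.73 m^2


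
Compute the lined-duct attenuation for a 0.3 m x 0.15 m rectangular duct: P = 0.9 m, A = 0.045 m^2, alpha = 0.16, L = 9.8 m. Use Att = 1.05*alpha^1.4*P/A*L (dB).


alpha^1.4 = 0.16^1.4 = 0.076872
Attenuation rate = 1.05 * alpha^1.4 * P / A
= 1.05 * 0.076872 * 0.9 / 0.045 = 1.61431 dB/m
Total Att = 1.61431 * 9.8 = 15.82 dB


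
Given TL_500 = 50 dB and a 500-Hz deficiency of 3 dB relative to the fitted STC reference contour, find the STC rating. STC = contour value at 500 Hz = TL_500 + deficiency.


By ASTM E413, STC = value of the fitted reference contour at 500 Hz.
Contour value at 500 Hz = TL_500 + deficiency = 50 + 3 = 53
STC = 53


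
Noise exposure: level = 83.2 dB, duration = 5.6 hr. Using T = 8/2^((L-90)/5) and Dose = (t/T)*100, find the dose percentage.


T_allowed = 8 / 2^((83.2 - 90)/5) = 20.5348 hr
Dose = 5.6 / 20.5348 * 100 = 27.271 %


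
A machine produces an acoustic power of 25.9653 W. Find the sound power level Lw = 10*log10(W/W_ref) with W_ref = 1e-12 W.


W / W_ref = 25.9653 / 1e-12 = 2.59653e+13
Lw = 10 * log10(2.59653e+13) = 134.14 dB


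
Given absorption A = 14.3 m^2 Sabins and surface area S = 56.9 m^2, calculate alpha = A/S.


Absorption coefficient = absorbed power / incident power
alpha = A / S = 14.3 / 56.9 = 0.25132


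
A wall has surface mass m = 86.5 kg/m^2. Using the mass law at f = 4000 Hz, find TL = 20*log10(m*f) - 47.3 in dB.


m * f = 86.5 * 4000 = 346000
20*log10(346000) = 110.782 dB
TL = 110.782 - 47.3 = 63.482 dB


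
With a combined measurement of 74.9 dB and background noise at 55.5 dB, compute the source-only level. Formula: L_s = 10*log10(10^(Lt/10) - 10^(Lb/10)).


10^(74.9/10) = 3.0903e+07
10^(55.5/10) = 354813
Difference = 3.0903e+07 - 354813 = 3.05482e+07
L_source = 10*log10(3.05482e+07) = 74.85 dB


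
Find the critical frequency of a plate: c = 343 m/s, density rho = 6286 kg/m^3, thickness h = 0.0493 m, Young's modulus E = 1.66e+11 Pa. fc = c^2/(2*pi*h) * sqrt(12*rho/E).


12*rho/E = 12*6286/1.66e+11 = 4.5441e-07
sqrt(12*rho/E) = sqrt(4.5441e-07) = 0.000674099
c^2/(2*pi*h) = 343^2/(2*pi*0.0493) = 379806
fc = 379806 * 0.000674099 = 256.03 Hz


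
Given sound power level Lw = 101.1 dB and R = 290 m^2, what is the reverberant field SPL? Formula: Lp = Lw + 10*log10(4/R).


4/R = 4/290 = 0.0137931
Lp = 101.1 + 10*log10(0.0137931) = 82.497 dB


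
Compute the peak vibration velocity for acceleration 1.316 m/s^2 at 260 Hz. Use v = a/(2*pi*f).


omega = 2*pi*f = 2*pi*260 = 1633.63 rad/s
v = a / omega = 1.316 / 1633.63 = 0.00080557 m/s


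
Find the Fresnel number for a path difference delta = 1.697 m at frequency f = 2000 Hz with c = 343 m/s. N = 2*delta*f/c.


N = 2*delta*f/c = 2*delta/lambda, where lambda = c/f
lambda = 343 / 2000 = 0.1715 m
N = 2 * 1.697 / 0.1715 = 19.79


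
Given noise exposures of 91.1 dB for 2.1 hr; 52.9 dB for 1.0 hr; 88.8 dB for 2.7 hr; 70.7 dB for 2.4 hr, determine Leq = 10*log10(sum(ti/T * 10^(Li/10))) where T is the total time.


T_total = 2.1 + 1.0 + 2.7 + 2.4 = 8.2 hr
(2.1/8.2) * 10^(91.1/10) = 3.29918e+08
(1.0/8.2) * 10^(52.9/10) = 23778.6
(2.7/8.2) * 10^(88.8/10) = 2.49776e+08
(2.4/8.2) * 10^(70.7/10) = 3.43872e+06
Sum = 3.29918e+08 + 23778.6 + 2.49776e+08 + 3.43872e+06 = 5.83156e+08
Leq = 10*log10(5.83156e+08) = 87.658 dB


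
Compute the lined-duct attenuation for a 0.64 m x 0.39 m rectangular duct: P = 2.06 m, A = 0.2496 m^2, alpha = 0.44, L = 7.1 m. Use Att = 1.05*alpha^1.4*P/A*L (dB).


alpha^1.4 = 0.44^1.4 = 0.316835
Attenuation rate = 1.05 * alpha^1.4 * P / A
= 1.05 * 0.316835 * 2.06 / 0.2496 = 2.74565 dB/m
Total Att = 2.74565 * 7.1 = 19.494 dB


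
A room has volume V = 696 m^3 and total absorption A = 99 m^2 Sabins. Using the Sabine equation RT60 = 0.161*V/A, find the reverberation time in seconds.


RT60 = 0.161 * 696 / 99 = 1.1319 s


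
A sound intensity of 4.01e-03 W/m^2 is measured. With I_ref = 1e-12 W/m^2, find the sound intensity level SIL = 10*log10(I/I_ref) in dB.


I / I_ref = 4.01e-03 / 1e-12 = 4.01e+09
SIL = 10 * log10(4.01e+09) = 96.031 dB


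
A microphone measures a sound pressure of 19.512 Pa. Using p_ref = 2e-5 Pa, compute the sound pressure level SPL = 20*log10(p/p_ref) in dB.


p / p_ref = 19.512 / 2e-5 = 975600
SPL = 20 * log10(975600) = 119.79 dB


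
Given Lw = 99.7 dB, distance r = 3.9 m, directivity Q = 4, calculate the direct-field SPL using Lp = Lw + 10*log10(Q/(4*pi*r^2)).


4*pi*r^2 = 4*pi*3.9^2 = 191.134 m^2
Q / (4*pi*r^2) = 4 / 191.134 = 0.0209277
Lp = 99.7 + 10*log10(0.0209277) = 82.907 dB


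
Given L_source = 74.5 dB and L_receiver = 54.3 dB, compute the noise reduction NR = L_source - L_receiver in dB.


NR = L_source - L_receiver (difference between source and receiving room levels)
NR = 74.5 - 54.3 = 20.2 dB


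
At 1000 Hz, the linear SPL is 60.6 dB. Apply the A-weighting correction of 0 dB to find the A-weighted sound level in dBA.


A-weighting table: 1000 Hz -> 0 dB correction
SPL_A = SPL + correction = 60.6 + (0) = 60.6 dBA


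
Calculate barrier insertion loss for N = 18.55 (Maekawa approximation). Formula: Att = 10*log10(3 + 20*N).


3 + 20*N = 3 + 20*18.55 = 374
Att = 10*log10(374) = 25.729 dB


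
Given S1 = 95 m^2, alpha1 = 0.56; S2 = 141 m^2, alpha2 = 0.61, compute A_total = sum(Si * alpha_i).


95 * 0.56 = 53.2
141 * 0.61 = 86.01
A_total = 53.2 + 86.01 = 139.21 m^2


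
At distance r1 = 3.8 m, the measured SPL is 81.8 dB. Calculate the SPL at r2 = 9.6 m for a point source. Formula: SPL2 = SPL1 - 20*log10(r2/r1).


r2/r1 = 9.6/3.8 = 2.52632
Correction = 20*log10(2.52632) = 8.04977 dB
SPL2 = 81.8 - 8.04977 = 73.75 dB


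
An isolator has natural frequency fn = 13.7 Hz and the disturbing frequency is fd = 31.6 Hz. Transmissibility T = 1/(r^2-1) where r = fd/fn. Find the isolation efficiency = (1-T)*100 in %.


r = 31.6 / 13.7 = 2.30657
r^2 - 1 = 2.30657^2 - 1 = 4.32027
T = 1/4.32027 = 0.231467
Efficiency = (1 - 0.231467)*100 = 76.853 %


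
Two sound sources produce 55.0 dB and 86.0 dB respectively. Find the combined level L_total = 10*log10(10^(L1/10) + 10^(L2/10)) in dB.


10^(55.0/10) = 316228
10^(86.0/10) = 3.98107e+08
Sum = 316228 + 3.98107e+08 = 3.98423e+08
L_total = 10*log10(3.98423e+08) = 86.003 dB


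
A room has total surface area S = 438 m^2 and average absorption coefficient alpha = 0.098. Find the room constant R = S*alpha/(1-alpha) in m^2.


R = 438 * 0.098 / (1 - 0.098) = 47.588 m^2


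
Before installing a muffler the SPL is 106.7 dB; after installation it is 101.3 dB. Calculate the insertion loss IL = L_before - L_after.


Insertion loss = SPL without muffler - SPL with muffler
IL = 106.7 - 101.3 = 5.4 dB


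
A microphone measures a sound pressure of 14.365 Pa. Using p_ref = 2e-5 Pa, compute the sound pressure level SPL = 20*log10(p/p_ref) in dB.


p / p_ref = 14.365 / 2e-5 = 718250
SPL = 20 * log10(718250) = 117.13 dB


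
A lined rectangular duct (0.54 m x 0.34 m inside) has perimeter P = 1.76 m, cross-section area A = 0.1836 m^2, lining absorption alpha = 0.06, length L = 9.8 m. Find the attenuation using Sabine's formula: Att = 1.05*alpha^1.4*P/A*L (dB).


alpha^1.4 = 0.06^1.4 = 0.0194721
Attenuation rate = 1.05 * alpha^1.4 * P / A
= 1.05 * 0.0194721 * 1.76 / 0.1836 = 0.195994 dB/m
Total Att = 0.195994 * 9.8 = 1.9207 dB


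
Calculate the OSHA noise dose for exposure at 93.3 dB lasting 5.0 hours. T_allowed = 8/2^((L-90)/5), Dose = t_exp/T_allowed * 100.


T_allowed = 8 / 2^((93.3 - 90)/5) = 5.06303 hr
Dose = 5.0 / 5.06303 * 100 = 98.755 %


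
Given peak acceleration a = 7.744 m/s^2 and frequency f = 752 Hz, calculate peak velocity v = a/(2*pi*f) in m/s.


omega = 2*pi*f = 2*pi*752 = 4724.96 rad/s
v = a / omega = 7.744 / 4724.96 = 0.001639 m/s


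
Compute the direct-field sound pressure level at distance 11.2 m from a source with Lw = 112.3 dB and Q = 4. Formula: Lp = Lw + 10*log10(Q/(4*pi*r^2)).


4*pi*r^2 = 4*pi*11.2^2 = 1576.33 m^2
Q / (4*pi*r^2) = 4 / 1576.33 = 0.00253754
Lp = 112.3 + 10*log10(0.00253754) = 86.344 dB


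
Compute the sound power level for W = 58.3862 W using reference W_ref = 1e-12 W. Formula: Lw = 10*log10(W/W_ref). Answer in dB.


W / W_ref = 58.3862 / 1e-12 = 5.83862e+13
Lw = 10 * log10(5.83862e+13) = 137.66 dB


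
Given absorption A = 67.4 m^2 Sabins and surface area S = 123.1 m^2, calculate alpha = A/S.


Absorption coefficient = absorbed power / incident power
alpha = A / S = 67.4 / 123.1 = 0.54752


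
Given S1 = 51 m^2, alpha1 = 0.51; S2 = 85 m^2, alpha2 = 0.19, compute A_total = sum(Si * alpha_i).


51 * 0.51 = 26.01
85 * 0.19 = 16.15
A_total = 26.01 + 16.15 = 42.16 m^2


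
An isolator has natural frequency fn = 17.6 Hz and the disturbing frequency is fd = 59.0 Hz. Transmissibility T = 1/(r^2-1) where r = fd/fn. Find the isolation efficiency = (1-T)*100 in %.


r = 59.0 / 17.6 = 3.35227
r^2 - 1 = 3.35227^2 - 1 = 10.2377
T = 1/10.2377 = 0.0976782
Efficiency = (1 - 0.0976782)*100 = 90.232 %


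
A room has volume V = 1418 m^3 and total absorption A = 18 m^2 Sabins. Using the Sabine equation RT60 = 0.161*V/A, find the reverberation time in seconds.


RT60 = 0.161 * 1418 / 18 = 12.683 s


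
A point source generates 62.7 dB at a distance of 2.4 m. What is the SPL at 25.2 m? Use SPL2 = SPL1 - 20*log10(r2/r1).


r2/r1 = 25.2/2.4 = 10.5
Correction = 20*log10(10.5) = 20.4238 dB
SPL2 = 62.7 - 20.4238 = 42.276 dB


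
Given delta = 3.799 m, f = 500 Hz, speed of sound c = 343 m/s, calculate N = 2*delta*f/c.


N = 2*delta*f/c = 2*delta/lambda, where lambda = c/f
lambda = 343 / 500 = 0.686 m
N = 2 * 3.799 / 0.686 = 11.076


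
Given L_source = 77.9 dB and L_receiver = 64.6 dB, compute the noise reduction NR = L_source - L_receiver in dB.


NR = L_source - L_receiver (difference between source and receiving room levels)
NR = 77.9 - 64.6 = 13.3 dB


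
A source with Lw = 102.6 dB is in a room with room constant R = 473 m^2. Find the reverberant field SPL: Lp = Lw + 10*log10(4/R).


4/R = 4/473 = 0.00845666
Lp = 102.6 + 10*log10(0.00845666) = 81.872 dB


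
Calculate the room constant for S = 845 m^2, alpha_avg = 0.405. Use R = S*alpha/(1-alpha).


R = 845 * 0.405 / (1 - 0.405) = 575.17 m^2


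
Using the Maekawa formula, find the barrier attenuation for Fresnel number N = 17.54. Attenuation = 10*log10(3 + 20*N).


3 + 20*N = 3 + 20*17.54 = 353.8
Att = 10*log10(353.8) = 25.488 dB


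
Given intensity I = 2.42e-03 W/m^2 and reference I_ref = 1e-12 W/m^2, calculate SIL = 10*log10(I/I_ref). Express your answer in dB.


I / I_ref = 2.42e-03 / 1e-12 = 2.42e+09
SIL = 10 * log10(2.42e+09) = 93.838 dB


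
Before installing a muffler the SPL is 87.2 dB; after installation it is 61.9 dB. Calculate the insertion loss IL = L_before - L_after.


Insertion loss = SPL without muffler - SPL with muffler
IL = 87.2 - 61.9 = 25.3 dB


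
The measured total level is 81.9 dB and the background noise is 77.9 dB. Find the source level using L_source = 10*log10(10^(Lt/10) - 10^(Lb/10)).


10^(81.9/10) = 1.54882e+08
10^(77.9/10) = 6.16595e+07
Difference = 1.54882e+08 - 6.16595e+07 = 9.32225e+07
L_source = 10*log10(9.32225e+07) = 79.695 dB


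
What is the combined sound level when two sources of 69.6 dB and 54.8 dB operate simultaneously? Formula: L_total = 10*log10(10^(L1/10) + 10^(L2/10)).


10^(69.6/10) = 9.12011e+06
10^(54.8/10) = 301995
Sum = 9.12011e+06 + 301995 = 9.4221e+06
L_total = 10*log10(9.4221e+06) = 69.741 dB


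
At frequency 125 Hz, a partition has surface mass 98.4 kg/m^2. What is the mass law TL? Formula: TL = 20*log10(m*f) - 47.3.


m * f = 98.4 * 125 = 12300
20*log10(12300) = 81.7981 dB
TL = 81.7981 - 47.3 = 34.498 dB


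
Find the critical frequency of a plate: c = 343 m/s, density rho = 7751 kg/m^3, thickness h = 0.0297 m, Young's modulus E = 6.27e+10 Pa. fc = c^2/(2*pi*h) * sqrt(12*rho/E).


12*rho/E = 12*7751/6.27e+10 = 1.48344e-06
sqrt(12*rho/E) = sqrt(1.48344e-06) = 0.00121797
c^2/(2*pi*h) = 343^2/(2*pi*0.0297) = 630452
fc = 630452 * 0.00121797 = 767.87 Hz


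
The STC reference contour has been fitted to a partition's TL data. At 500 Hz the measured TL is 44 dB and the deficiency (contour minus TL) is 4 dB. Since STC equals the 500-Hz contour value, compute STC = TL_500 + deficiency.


By ASTM E413, STC = value of the fitted reference contour at 500 Hz.
Contour value at 500 Hz = TL_500 + deficiency = 44 + 4 = 48
STC = 48


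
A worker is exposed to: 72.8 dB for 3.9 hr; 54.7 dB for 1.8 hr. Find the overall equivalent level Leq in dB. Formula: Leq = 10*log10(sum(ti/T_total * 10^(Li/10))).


T_total = 3.9 + 1.8 = 5.7 hr
(3.9/5.7) * 10^(72.8/10) = 1.30374e+07
(1.8/5.7) * 10^(54.7/10) = 93196.1
Sum = 1.30374e+07 + 93196.1 = 1.31306e+07
Leq = 10*log10(1.31306e+07) = 71.183 dB


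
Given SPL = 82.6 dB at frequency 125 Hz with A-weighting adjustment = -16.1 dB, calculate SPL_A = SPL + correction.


A-weighting table: 125 Hz -> -16.1 dB correction
SPL_A = SPL + correction = 82.6 + (-16.1) = 66.5 dBA


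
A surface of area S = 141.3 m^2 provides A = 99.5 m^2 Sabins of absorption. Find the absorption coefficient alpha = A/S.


Absorption coefficient = absorbed power / incident power
alpha = A / S = 99.5 / 141.3 = 0.70418


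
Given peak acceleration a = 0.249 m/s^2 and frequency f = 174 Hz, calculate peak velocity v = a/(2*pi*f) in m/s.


omega = 2*pi*f = 2*pi*174 = 1093.27 rad/s
v = a / omega = 0.249 / 1093.27 = 0.00022776 m/s


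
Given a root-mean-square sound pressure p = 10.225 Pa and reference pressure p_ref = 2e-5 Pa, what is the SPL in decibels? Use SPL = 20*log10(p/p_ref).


p / p_ref = 10.225 / 2e-5 = 511250
SPL = 20 * log10(511250) = 114.17 dB


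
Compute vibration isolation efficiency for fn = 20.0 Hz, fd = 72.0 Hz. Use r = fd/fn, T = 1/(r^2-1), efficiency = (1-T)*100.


r = 72.0 / 20.0 = 3.6
r^2 - 1 = 3.6^2 - 1 = 11.96
T = 1/11.96 = 0.083612
Efficiency = (1 - 0.083612)*100 = 91.639 %


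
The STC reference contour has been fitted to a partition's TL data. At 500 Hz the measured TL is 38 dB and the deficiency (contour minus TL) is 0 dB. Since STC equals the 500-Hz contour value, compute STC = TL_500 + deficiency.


By ASTM E413, STC = value of the fitted reference contour at 500 Hz.
Contour value at 500 Hz = TL_500 + deficiency = 38 + 0 = 38
STC = 38


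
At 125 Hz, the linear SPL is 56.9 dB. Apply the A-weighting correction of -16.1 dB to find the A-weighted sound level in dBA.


A-weighting table: 125 Hz -> -16.1 dB correction
SPL_A = SPL + correction = 56.9 + (-16.1) = 40.8 dBA


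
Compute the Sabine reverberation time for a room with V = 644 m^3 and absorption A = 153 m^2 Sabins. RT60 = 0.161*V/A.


RT60 = 0.161 * 644 / 153 = 0.67767 s


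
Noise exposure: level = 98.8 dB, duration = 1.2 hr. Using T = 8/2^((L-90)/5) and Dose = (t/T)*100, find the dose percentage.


T_allowed = 8 / 2^((98.8 - 90)/5) = 2.36199 hr
Dose = 1.2 / 2.36199 * 100 = 50.805 %


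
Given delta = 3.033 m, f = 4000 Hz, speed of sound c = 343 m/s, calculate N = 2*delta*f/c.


N = 2*delta*f/c = 2*delta/lambda, where lambda = c/f
lambda = 343 / 4000 = 0.08575 m
N = 2 * 3.033 / 0.08575 = 70.741


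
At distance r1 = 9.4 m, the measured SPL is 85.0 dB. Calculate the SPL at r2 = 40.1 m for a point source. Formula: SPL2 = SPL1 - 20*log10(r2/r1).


r2/r1 = 40.1/9.4 = 4.26596
Correction = 20*log10(4.26596) = 12.6003 dB
SPL2 = 85.0 - 12.6003 = 72.4 dB


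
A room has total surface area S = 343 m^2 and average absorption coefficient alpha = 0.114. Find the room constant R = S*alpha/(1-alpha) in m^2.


R = 343 * 0.114 / (1 - 0.114) = 44.133 m^2


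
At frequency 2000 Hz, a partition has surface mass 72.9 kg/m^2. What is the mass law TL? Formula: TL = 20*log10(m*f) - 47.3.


m * f = 72.9 * 2000 = 145800
20*log10(145800) = 103.275 dB
TL = 103.275 - 47.3 = 55.975 dB


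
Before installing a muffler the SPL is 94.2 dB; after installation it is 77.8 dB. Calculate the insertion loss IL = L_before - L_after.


Insertion loss = SPL without muffler - SPL with muffler
IL = 94.2 - 77.8 = 16.4 dB


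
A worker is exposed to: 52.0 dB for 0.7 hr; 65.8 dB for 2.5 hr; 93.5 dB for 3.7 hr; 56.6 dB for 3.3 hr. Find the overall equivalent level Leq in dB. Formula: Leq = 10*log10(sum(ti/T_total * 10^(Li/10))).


T_total = 0.7 + 2.5 + 3.7 + 3.3 = 10.2 hr
(0.7/10.2) * 10^(52.0/10) = 10876.7
(2.5/10.2) * 10^(65.8/10) = 931837
(3.7/10.2) * 10^(93.5/10) = 8.12085e+08
(3.3/10.2) * 10^(56.6/10) = 147881
Sum = 10876.7 + 931837 + 8.12085e+08 + 147881 = 8.13176e+08
Leq = 10*log10(8.13176e+08) = 89.102 dB


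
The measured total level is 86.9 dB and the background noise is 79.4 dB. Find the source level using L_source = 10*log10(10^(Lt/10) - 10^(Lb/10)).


10^(86.9/10) = 4.89779e+08
10^(79.4/10) = 8.70964e+07
Difference = 4.89779e+08 - 8.70964e+07 = 4.02683e+08
L_source = 10*log10(4.02683e+08) = 86.05 dB


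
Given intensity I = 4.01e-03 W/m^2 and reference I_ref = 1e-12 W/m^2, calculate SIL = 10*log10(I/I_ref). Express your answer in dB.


I / I_ref = 4.01e-03 / 1e-12 = 4.01e+09
SIL = 10 * log10(4.01e+09) = 96.031 dB


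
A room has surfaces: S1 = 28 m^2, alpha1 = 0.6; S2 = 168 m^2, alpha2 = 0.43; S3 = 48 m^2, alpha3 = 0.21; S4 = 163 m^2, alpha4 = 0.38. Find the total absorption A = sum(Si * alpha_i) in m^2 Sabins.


28 * 0.6 = 16.8
168 * 0.43 = 72.24
48 * 0.21 = 10.08
163 * 0.38 = 61.94
A_total = 16.8 + 72.24 + 10.08 + 61.94 = 161.06 m^2


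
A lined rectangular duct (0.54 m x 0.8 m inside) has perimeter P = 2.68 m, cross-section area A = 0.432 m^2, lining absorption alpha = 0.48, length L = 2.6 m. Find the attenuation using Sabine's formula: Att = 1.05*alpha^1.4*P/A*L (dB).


alpha^1.4 = 0.48^1.4 = 0.35788
Attenuation rate = 1.05 * alpha^1.4 * P / A
= 1.05 * 0.35788 * 2.68 / 0.432 = 2.33119 dB/m
Total Att = 2.33119 * 2.6 = 6.0611 dB


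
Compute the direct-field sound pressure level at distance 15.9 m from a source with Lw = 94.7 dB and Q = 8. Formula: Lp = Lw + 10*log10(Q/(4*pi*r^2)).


4*pi*r^2 = 4*pi*15.9^2 = 3176.9 m^2
Q / (4*pi*r^2) = 8 / 3176.9 = 0.00251818
Lp = 94.7 + 10*log10(0.00251818) = 68.711 dB


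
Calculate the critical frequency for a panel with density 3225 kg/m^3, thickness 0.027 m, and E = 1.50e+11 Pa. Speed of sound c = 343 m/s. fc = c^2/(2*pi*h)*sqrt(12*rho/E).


12*rho/E = 12*3225/1.50e+11 = 2.58e-07
sqrt(12*rho/E) = sqrt(2.58e-07) = 0.000507937
c^2/(2*pi*h) = 343^2/(2*pi*0.027) = 693497
fc = 693497 * 0.000507937 = 352.25 Hz


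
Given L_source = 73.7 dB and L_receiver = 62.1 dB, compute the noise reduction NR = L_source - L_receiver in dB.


NR = L_source - L_receiver (difference between source and receiving room levels)
NR = 73.7 - 62.1 = 11.6 dB


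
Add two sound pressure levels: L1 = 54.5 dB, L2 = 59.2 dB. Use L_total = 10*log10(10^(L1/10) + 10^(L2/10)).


10^(54.5/10) = 281838
10^(59.2/10) = 831764
Sum = 281838 + 831764 = 1.1136e+06
L_total = 10*log10(1.1136e+06) = 60.467 dB


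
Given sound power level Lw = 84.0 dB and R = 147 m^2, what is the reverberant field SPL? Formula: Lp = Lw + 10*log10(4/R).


4/R = 4/147 = 0.0272109
Lp = 84.0 + 10*log10(0.0272109) = 68.347 dB


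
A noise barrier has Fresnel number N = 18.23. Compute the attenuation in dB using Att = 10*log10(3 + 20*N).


3 + 20*N = 3 + 20*18.23 = 367.6
Att = 10*log10(367.6) = 25.654 dB


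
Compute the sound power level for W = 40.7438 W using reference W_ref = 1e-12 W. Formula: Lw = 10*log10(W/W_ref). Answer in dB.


W / W_ref = 40.7438 / 1e-12 = 4.07438e+13
Lw = 10 * log10(4.07438e+13) = 136.1 dB


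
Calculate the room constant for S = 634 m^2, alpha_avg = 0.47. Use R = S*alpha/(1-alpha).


R = 634 * 0.47 / (1 - 0.47) = 562.23 m^2


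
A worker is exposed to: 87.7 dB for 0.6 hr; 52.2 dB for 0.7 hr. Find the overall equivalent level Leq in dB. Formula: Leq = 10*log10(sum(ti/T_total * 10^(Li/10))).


T_total = 0.6 + 0.7 = 1.3 hr
(0.6/1.3) * 10^(87.7/10) = 2.71774e+08
(0.7/1.3) * 10^(52.2/10) = 89362.4
Sum = 2.71774e+08 + 89362.4 = 2.71863e+08
Leq = 10*log10(2.71863e+08) = 84.344 dB


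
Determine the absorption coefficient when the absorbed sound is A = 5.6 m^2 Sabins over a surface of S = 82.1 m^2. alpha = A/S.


Absorption coefficient = absorbed power / incident power
alpha = A / S = 5.6 / 82.1 = 0.06821


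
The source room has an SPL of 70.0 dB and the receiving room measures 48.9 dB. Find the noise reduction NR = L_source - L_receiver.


NR = L_source - L_receiver (difference between source and receiving room levels)
NR = 70.0 - 48.9 = 21.1 dB


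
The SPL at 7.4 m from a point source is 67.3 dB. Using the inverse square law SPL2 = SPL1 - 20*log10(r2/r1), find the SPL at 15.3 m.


r2/r1 = 15.3/7.4 = 2.06757
Correction = 20*log10(2.06757) = 6.3092 dB
SPL2 = 67.3 - 6.3092 = 60.991 dB


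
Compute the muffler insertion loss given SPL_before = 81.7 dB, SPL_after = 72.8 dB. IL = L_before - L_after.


Insertion loss = SPL without muffler - SPL with muffler
IL = 81.7 - 72.8 = 8.9 dB


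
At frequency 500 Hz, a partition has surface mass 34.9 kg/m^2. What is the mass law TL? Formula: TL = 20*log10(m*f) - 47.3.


m * f = 34.9 * 500 = 17450
20*log10(17450) = 84.8359 dB
TL = 84.8359 - 47.3 = 37.536 dB


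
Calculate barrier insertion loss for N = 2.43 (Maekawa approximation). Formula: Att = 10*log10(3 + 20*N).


3 + 20*N = 3 + 20*2.43 = 51.6
Att = 10*log10(51.6) = 17.126 dB


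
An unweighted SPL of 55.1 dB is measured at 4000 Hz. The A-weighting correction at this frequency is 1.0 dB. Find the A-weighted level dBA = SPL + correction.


A-weighting table: 4000 Hz -> 1.0 dB correction
SPL_A = SPL + correction = 55.1 + (1.0) = 56.1 dBA


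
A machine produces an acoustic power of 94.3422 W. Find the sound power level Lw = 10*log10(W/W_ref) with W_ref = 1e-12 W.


W / W_ref = 94.3422 / 1e-12 = 9.43422e+13
Lw = 10 * log10(9.43422e+13) = 139.75 dB


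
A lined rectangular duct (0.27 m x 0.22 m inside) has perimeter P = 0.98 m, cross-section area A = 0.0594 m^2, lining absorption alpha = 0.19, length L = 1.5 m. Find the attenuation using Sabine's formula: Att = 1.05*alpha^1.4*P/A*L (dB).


alpha^1.4 = 0.19^1.4 = 0.0977811
Attenuation rate = 1.05 * alpha^1.4 * P / A
= 1.05 * 0.0977811 * 0.98 / 0.0594 = 1.69388 dB/m
Total Att = 1.69388 * 1.5 = 2.5408 dB


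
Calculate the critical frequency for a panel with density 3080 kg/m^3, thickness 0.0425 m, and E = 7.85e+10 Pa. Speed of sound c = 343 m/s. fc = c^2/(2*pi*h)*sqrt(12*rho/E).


12*rho/E = 12*3080/7.85e+10 = 4.70828e-07
sqrt(12*rho/E) = sqrt(4.70828e-07) = 0.000686169
c^2/(2*pi*h) = 343^2/(2*pi*0.0425) = 440575
fc = 440575 * 0.000686169 = 302.31 Hz


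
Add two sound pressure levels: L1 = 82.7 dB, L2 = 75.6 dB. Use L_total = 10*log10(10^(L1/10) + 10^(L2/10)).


10^(82.7/10) = 1.86209e+08
10^(75.6/10) = 3.63078e+07
Sum = 1.86209e+08 + 3.63078e+07 = 2.22517e+08
L_total = 10*log10(2.22517e+08) = 83.474 dB


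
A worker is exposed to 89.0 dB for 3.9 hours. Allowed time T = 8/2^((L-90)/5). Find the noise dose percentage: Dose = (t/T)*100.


T_allowed = 8 / 2^((89.0 - 90)/5) = 9.18959 hr
Dose = 3.9 / 9.18959 * 100 = 42.439 %


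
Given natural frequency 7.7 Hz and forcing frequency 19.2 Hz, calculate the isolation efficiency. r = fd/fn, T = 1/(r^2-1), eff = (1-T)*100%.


r = 19.2 / 7.7 = 2.49351
r^2 - 1 = 2.49351^2 - 1 = 5.21759
T = 1/5.21759 = 0.191659
Efficiency = (1 - 0.191659)*100 = 80.834 %


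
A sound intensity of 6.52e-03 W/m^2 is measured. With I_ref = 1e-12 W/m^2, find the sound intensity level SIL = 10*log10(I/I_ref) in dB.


I / I_ref = 6.52e-03 / 1e-12 = 6.52e+09
SIL = 10 * log10(6.52e+09) = 98.142 dB


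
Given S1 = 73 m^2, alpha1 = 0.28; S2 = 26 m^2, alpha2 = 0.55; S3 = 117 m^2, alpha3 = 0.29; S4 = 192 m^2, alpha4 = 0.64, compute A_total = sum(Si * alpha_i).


73 * 0.28 = 20.44
26 * 0.55 = 14.3
117 * 0.29 = 33.93
192 * 0.64 = 122.88
A_total = 20.44 + 14.3 + 33.93 + 122.88 = 191.55 m^2


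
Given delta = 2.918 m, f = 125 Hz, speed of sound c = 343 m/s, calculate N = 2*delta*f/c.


N = 2*delta*f/c = 2*delta/lambda, where lambda = c/f
lambda = 343 / 125 = 2.744 m
N = 2 * 2.918 / 2.744 = 2.1268


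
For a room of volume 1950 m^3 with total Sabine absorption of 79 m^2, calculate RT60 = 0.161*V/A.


RT60 = 0.161 * 1950 / 79 = 3.9741 s


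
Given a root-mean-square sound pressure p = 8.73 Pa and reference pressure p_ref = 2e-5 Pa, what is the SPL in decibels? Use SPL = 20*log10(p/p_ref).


p / p_ref = 8.73 / 2e-5 = 436500
SPL = 20 * log10(436500) = 112.8 dB


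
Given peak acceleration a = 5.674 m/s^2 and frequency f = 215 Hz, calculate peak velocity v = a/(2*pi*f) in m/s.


omega = 2*pi*f = 2*pi*215 = 1350.88 rad/s
v = a / omega = 5.674 / 1350.88 = 0.0042002 m/s


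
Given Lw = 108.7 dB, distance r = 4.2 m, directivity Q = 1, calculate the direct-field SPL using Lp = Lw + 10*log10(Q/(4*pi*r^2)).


4*pi*r^2 = 4*pi*4.2^2 = 221.671 m^2
Q / (4*pi*r^2) = 1 / 221.671 = 0.00451119
Lp = 108.7 + 10*log10(0.00451119) = 85.243 dB


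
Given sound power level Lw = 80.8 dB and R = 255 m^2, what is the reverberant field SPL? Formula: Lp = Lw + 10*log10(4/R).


4/R = 4/255 = 0.0156863
Lp = 80.8 + 10*log10(0.0156863) = 62.755 dB


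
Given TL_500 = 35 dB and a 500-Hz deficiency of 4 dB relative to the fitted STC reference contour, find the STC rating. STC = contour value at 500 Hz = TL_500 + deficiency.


By ASTM E413, STC = value of the fitted reference contour at 500 Hz.
Contour value at 500 Hz = TL_500 + deficiency = 35 + 4 = 39
STC = 39


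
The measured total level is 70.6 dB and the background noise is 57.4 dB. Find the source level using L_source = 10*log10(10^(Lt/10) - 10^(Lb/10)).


10^(70.6/10) = 1.14815e+07
10^(57.4/10) = 549541
Difference = 1.14815e+07 - 549541 = 1.0932e+07
L_source = 10*log10(1.0932e+07) = 70.387 dB


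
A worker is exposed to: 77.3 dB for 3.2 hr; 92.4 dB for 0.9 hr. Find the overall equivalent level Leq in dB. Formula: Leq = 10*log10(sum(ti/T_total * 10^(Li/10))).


T_total = 3.2 + 0.9 = 4.1 hr
(3.2/4.1) * 10^(77.3/10) = 4.19147e+07
(0.9/4.1) * 10^(92.4/10) = 3.81468e+08
Sum = 4.19147e+07 + 3.81468e+08 = 4.23383e+08
Leq = 10*log10(4.23383e+08) = 86.267 dB


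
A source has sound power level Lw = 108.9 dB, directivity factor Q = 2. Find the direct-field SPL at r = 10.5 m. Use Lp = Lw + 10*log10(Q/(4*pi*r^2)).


4*pi*r^2 = 4*pi*10.5^2 = 1385.44 m^2
Q / (4*pi*r^2) = 2 / 1385.44 = 0.00144358
Lp = 108.9 + 10*log10(0.00144358) = 80.494 dB


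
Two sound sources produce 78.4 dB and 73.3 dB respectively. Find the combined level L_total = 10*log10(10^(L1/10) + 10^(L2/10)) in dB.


10^(78.4/10) = 6.91831e+07
10^(73.3/10) = 2.13796e+07
Sum = 6.91831e+07 + 2.13796e+07 = 9.05627e+07
L_total = 10*log10(9.05627e+07) = 79.569 dB


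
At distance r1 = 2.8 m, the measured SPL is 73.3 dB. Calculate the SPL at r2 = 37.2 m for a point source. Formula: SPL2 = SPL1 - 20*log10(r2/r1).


r2/r1 = 37.2/2.8 = 13.2857
Correction = 20*log10(13.2857) = 22.4677 dB
SPL2 = 73.3 - 22.4677 = 50.832 dB


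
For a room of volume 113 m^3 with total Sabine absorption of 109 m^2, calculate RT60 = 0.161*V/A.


RT60 = 0.161 * 113 / 109 = 0.16691 s


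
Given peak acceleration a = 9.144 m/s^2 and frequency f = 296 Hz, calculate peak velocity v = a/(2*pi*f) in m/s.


omega = 2*pi*f = 2*pi*296 = 1859.82 rad/s
v = a / omega = 9.144 / 1859.82 = 0.0049166 m/s


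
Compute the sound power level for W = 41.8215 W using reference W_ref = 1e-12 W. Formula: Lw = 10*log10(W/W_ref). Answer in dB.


W / W_ref = 41.8215 / 1e-12 = 4.18215e+13
Lw = 10 * log10(4.18215e+13) = 136.21 dB


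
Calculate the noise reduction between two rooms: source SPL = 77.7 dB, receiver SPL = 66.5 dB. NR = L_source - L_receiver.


NR = L_source - L_receiver (difference between source and receiving room levels)
NR = 77.7 - 66.5 = 11.2 dB


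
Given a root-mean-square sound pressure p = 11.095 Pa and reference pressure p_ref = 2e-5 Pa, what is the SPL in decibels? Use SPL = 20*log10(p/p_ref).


p / p_ref = 11.095 / 2e-5 = 554750
SPL = 20 * log10(554750) = 114.88 dB


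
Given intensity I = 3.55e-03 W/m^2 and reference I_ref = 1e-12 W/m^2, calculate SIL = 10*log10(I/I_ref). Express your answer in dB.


I / I_ref = 3.55e-03 / 1e-12 = 3.55e+09
SIL = 10 * log10(3.55e+09) = 95.502 dB


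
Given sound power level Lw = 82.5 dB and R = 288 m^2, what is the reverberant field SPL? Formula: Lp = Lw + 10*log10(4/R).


4/R = 4/288 = 0.0138889
Lp = 82.5 + 10*log10(0.0138889) = 63.927 dB


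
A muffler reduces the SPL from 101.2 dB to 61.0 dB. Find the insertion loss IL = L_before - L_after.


Insertion loss = SPL without muffler - SPL with muffler
IL = 101.2 - 61.0 = 40.2 dB


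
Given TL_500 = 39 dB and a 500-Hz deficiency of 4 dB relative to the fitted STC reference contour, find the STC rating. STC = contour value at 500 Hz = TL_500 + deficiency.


By ASTM E413, STC = value of the fitted reference contour at 500 Hz.
Contour value at 500 Hz = TL_500 + deficiency = 39 + 4 = 43
STC = 43


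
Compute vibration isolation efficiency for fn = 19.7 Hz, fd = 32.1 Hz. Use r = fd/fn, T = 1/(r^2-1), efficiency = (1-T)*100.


r = 32.1 / 19.7 = 1.62944
r^2 - 1 = 1.62944^2 - 1 = 1.65507
T = 1/1.65507 = 0.604204
Efficiency = (1 - 0.604204)*100 = 39.58 %


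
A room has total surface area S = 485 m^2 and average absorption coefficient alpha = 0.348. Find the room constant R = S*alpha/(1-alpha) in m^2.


R = 485 * 0.348 / (1 - 0.348) = 258.87 m^2


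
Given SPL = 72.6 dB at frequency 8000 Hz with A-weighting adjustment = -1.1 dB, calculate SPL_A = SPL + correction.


A-weighting table: 8000 Hz -> -1.1 dB correction
SPL_A = SPL + correction = 72.6 + (-1.1) = 71.5 dBA


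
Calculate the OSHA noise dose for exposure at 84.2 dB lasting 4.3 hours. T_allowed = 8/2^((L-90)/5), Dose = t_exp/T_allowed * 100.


T_allowed = 8 / 2^((84.2 - 90)/5) = 17.8766 hr
Dose = 4.3 / 17.8766 * 100 = 24.054 %


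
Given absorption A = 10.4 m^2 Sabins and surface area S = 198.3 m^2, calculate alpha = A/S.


Absorption coefficient = absorbed power / incident power
alpha = A / S = 10.4 / 198.3 = 0.052446


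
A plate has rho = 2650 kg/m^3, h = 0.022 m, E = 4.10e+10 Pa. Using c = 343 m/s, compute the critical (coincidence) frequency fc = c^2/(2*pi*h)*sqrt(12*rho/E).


12*rho/E = 12*2650/4.10e+10 = 7.7561e-07
sqrt(12*rho/E) = sqrt(7.7561e-07) = 0.000880687
c^2/(2*pi*h) = 343^2/(2*pi*0.022) = 851110
fc = 851110 * 0.000880687 = 749.56 Hz


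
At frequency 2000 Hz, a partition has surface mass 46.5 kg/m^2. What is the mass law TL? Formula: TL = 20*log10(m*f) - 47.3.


m * f = 46.5 * 2000 = 93000
20*log10(93000) = 99.3697 dB
TL = 99.3697 - 47.3 = 52.07 dB


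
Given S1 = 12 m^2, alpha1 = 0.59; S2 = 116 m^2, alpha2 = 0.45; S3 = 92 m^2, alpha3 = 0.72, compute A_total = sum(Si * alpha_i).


12 * 0.59 = 7.08
116 * 0.45 = 52.2
92 * 0.72 = 66.24
A_total = 7.08 + 52.2 + 66.24 = 125.52 m^2


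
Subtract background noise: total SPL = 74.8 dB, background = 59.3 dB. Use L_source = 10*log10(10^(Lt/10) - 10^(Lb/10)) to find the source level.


10^(74.8/10) = 3.01995e+07
10^(59.3/10) = 851138
Difference = 3.01995e+07 - 851138 = 2.93484e+07
L_source = 10*log10(2.93484e+07) = 74.676 dB


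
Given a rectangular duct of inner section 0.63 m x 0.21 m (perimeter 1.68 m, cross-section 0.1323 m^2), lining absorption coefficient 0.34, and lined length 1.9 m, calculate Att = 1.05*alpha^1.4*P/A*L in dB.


alpha^1.4 = 0.34^1.4 = 0.220836
Attenuation rate = 1.05 * alpha^1.4 * P / A
= 1.05 * 0.220836 * 1.68 / 0.1323 = 2.94448 dB/m
Total Att = 2.94448 * 1.9 = 5.5945 dB


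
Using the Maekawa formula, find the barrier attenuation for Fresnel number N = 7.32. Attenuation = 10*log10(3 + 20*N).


3 + 20*N = 3 + 20*7.32 = 149.4
Att = 10*log10(149.4) = 21.744 dB


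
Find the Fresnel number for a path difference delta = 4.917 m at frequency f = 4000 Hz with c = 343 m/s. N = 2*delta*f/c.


N = 2*delta*f/c = 2*delta/lambda, where lambda = c/f
lambda = 343 / 4000 = 0.08575 m
N = 2 * 4.917 / 0.08575 = 114.68


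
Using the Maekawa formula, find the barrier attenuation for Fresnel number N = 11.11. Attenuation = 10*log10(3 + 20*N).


3 + 20*N = 3 + 20*11.11 = 225.2
Att = 10*log10(225.2) = 23.526 dB


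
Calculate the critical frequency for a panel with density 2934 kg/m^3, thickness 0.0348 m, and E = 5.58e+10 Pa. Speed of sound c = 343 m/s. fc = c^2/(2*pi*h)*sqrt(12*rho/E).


12*rho/E = 12*2934/5.58e+10 = 6.30968e-07
sqrt(12*rho/E) = sqrt(6.30968e-07) = 0.000794335
c^2/(2*pi*h) = 343^2/(2*pi*0.0348) = 538058
fc = 538058 * 0.000794335 = 427.4 Hz


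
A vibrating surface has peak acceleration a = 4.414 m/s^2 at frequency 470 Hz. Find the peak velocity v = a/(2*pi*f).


omega = 2*pi*f = 2*pi*470 = 2953.1 rad/s
v = a / omega = 4.414 / 2953.1 = 0.0014947 m/s


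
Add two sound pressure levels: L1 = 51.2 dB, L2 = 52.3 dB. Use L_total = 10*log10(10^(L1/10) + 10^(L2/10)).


10^(51.2/10) = 131826
10^(52.3/10) = 169824
Sum = 131826 + 169824 = 301650
L_total = 10*log10(301650) = 54.795 dB


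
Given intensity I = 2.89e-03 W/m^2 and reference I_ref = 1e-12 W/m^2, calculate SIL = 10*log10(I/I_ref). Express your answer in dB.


I / I_ref = 2.89e-03 / 1e-12 = 2.89e+09
SIL = 10 * log10(2.89e+09) = 94.609 dB


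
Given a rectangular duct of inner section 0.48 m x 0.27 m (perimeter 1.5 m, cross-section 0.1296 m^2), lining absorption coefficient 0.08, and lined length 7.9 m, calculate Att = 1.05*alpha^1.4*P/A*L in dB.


alpha^1.4 = 0.08^1.4 = 0.029129
Attenuation rate = 1.05 * alpha^1.4 * P / A
= 1.05 * 0.029129 * 1.5 / 0.1296 = 0.353998 dB/m
Total Att = 0.353998 * 7.9 = 2.7966 dB


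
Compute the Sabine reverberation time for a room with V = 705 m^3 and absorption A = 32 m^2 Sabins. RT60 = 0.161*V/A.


RT60 = 0.161 * 705 / 32 = 3.547 s


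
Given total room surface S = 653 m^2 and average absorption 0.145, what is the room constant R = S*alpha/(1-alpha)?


R = 653 * 0.145 / (1 - 0.145) = 110.74 m^2


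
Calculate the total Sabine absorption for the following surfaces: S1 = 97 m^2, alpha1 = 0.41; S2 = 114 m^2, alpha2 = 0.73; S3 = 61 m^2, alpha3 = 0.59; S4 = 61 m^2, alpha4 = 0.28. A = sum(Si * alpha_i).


97 * 0.41 = 39.77
114 * 0.73 = 83.22
61 * 0.59 = 35.99
61 * 0.28 = 17.08
A_total = 39.77 + 83.22 + 35.99 + 17.08 = 176.06 m^2


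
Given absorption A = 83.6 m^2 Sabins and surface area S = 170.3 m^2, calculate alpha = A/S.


Absorption coefficient = absorbed power / incident power
alpha = A / S = 83.6 / 170.3 = 0.4909


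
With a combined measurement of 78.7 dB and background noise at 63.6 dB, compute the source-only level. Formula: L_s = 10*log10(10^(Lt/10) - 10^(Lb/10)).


10^(78.7/10) = 7.4131e+07
10^(63.6/10) = 2.29087e+06
Difference = 7.4131e+07 - 2.29087e+06 = 7.18401e+07
L_source = 10*log10(7.18401e+07) = 78.564 dB


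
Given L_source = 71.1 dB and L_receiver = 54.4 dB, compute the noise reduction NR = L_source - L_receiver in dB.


NR = L_source - L_receiver (difference between source and receiving room levels)
NR = 71.1 - 54.4 = 16.7 dB


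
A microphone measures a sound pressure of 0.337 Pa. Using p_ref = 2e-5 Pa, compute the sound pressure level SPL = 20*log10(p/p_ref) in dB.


p / p_ref = 0.337 / 2e-5 = 16850
SPL = 20 * log10(16850) = 84.532 dB


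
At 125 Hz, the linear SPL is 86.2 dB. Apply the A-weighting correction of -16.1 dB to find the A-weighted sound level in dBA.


A-weighting table: 125 Hz -> -16.1 dB correction
SPL_A = SPL + correction = 86.2 + (-16.1) = 70.1 dBA


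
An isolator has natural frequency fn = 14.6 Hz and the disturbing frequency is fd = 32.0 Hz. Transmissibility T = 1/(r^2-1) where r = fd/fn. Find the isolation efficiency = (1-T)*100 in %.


r = 32.0 / 14.6 = 2.19178
r^2 - 1 = 2.19178^2 - 1 = 3.8039
T = 1/3.8039 = 0.262888
Efficiency = (1 - 0.262888)*100 = 73.711 %


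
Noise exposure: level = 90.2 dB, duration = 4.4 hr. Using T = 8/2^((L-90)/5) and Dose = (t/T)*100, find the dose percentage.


T_allowed = 8 / 2^((90.2 - 90)/5) = 7.78124 hr
Dose = 4.4 / 7.78124 * 100 = 56.546 %


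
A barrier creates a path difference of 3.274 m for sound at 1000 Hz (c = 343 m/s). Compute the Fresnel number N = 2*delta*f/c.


N = 2*delta*f/c = 2*delta/lambda, where lambda = c/f
lambda = 343 / 1000 = 0.343 m
N = 2 * 3.274 / 0.343 = 19.09


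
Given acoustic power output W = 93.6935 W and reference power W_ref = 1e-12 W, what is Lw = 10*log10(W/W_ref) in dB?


W / W_ref = 93.6935 / 1e-12 = 9.36935e+13
Lw = 10 * log10(9.36935e+13) = 139.72 dB


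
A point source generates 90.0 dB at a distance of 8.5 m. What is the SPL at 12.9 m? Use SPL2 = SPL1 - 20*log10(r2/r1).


r2/r1 = 12.9/8.5 = 1.51765
Correction = 20*log10(1.51765) = 3.62343 dB
SPL2 = 90.0 - 3.62343 = 86.377 dB
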